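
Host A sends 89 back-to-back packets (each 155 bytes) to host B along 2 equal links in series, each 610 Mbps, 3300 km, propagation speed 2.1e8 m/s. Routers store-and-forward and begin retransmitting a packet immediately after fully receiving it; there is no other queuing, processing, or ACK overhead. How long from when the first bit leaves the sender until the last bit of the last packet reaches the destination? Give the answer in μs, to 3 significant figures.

Per-hop transmission t_tx = L/R = 1240/610000000 = 2.03279 μs.
Per-hop propagation t_prop = 3300000/210000000 = 15714.3 μs.
Pipeline fill: first packet needs 2·t_tx to clear all hops; remaining 88 packets each add one t_tx.
Total = (2+89-1)·t_tx + 2·t_prop = 90·2.03279 + 2·15714.3 = 31600 μs.

31600 μs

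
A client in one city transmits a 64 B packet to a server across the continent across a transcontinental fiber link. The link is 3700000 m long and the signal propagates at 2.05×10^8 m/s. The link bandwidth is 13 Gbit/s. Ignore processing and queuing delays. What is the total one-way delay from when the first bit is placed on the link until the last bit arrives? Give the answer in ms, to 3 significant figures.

L = 64 × 8 = 512 bits.
Transmission delay = L/R = 512 / 13000000000 = 3.93846e-05 ms.
Propagation delay = d/s = 3700000 m / 2.05e+08 m/s = 18.0488 ms.
Total = 18.0 ms.

18.0 ms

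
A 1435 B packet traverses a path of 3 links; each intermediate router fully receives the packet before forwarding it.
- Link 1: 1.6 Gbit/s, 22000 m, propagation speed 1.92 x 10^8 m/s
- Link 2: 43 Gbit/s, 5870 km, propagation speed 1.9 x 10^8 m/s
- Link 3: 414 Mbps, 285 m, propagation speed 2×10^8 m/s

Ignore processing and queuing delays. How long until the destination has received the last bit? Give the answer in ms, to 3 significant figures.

L = 1435 × 8 = 11480 bits.
Transmission delays (L/R per hop): 0.007175, 0.000266977, 0.0277295 ms; sum = 0.0351714 ms.
Propagation delays (d/s per hop): 0.114583, 30.8947, 0.001425 ms; sum = 31.0107 ms.
End-to-end = 31.0 ms.

31.0 ms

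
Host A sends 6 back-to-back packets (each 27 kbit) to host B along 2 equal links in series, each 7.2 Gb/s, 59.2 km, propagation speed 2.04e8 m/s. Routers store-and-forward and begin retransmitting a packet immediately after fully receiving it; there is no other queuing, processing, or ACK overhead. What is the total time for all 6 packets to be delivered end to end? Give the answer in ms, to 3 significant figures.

0.607 ms

Per-hop transmission t_tx = L/R = 27000/7200000000 = 0.00375 ms.
Per-hop propagation t_prop = 59200/204000000 = 0.290196 ms.
Pipeline fill: first packet needs 2·t_tx to clear all hops; remaining 5 packets each add one t_tx.
Total = (2+6-1)·t_tx + 2·t_prop = 7·0.00375 + 2·0.290196 = 0.607 ms.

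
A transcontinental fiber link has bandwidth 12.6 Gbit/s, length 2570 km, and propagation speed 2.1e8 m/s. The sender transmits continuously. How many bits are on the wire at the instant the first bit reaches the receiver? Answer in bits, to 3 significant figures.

Propagation delay = 2570000 / 210000000 = 0.0122381 s.
BDP = R × t_prop = 12600000000 × 0.0122381 = 154200000 bits.

154000000 bits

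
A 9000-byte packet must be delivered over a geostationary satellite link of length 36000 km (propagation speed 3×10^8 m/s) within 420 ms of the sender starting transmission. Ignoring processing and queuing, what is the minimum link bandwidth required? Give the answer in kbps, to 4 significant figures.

L = 72000 bits.
Propagation delay = 36000000 / 300000000 = 120 ms.
Transmission budget = 420 − 120 = 300 ms.
R ≥ L / t_tx = 72000 bits / 0.3 s = 240.0 kbps.

240.0 kbps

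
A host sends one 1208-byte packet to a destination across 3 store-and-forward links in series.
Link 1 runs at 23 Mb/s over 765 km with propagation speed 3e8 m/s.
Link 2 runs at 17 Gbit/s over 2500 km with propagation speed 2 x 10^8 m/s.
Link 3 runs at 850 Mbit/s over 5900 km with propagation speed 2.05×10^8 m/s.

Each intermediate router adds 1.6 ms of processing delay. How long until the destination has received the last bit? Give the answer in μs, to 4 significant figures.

L = 1208 × 8 = 9664 bits.
Transmission delays (L/R per hop): 420.174, 0.568471, 11.3694 μs; sum = 432.112 μs.
Propagation delays (d/s per hop): 2550, 12500, 28780.5 μs; sum = 43830.5 μs.
Processing at 2 router(s): 2 × 1.6 ms = 3200 μs.
End-to-end = 47460 μs.

47460 μs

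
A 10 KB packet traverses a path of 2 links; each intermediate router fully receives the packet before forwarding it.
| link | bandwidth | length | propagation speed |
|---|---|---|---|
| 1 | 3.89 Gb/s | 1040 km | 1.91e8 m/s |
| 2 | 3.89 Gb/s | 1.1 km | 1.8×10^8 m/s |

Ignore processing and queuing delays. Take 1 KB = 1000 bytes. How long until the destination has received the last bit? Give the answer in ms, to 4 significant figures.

5.492 ms

L = 80000 bits.
Transmission delay per hop = L/R = 80000/3890000000 = 0.0205656 ms; 2 hops → 0.0411311 ms.
Propagation delays (d/s per hop): 5.44503, 0.00611111 ms; sum = 5.45114 ms.
End-to-end = 5.492 ms.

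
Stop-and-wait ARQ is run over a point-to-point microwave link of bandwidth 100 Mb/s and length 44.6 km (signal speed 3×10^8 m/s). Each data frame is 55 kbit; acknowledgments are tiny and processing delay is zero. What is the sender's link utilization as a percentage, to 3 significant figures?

t_tx = L/R = 55000/100000000 = 0.00055 s.
t_prop = 44600/300000000 = 0.000148667 s; RTT = 0.000297333 s.
Cycle = t_tx + RTT = 0.000847333 s.
Utilization = t_tx / cycle = 0.00055/0.000847333 = 64.9 %.

64.9 %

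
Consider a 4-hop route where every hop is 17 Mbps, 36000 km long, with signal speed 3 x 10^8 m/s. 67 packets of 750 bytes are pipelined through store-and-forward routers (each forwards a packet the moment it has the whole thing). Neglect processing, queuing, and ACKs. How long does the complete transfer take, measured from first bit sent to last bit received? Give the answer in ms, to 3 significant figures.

505 ms

Per-hop transmission t_tx = L/R = 6000/17000000 = 0.352941 ms.
Per-hop propagation t_prop = 36000000/300000000 = 120 ms.
Pipeline fill: first packet needs 4·t_tx to clear all hops; remaining 66 packets each add one t_tx.
Total = (4+67-1)·t_tx + 4·t_prop = 70·0.352941 + 4·120 = 505 ms.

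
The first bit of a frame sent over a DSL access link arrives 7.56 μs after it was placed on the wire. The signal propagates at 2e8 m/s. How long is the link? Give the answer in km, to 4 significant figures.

1.512 km

d = s × t_prop = 200000000 × 7.56e-06 = 1.512 km.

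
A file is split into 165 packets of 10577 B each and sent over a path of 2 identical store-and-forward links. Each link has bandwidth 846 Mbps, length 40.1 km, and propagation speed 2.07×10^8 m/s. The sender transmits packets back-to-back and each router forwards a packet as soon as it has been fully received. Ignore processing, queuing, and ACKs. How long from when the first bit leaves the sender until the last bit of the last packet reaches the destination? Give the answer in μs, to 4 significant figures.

Per-hop transmission t_tx = L/R = 84616/846000000 = 100.019 μs.
Per-hop propagation t_prop = 40100/2.07e+08 = 193.72 μs.
Pipeline fill: first packet needs 2·t_tx to clear all hops; remaining 164 packets each add one t_tx.
Total = (2+165-1)·t_tx + 2·t_prop = 166·100.019 + 2·193.72 = 16990 μs.

16990 μs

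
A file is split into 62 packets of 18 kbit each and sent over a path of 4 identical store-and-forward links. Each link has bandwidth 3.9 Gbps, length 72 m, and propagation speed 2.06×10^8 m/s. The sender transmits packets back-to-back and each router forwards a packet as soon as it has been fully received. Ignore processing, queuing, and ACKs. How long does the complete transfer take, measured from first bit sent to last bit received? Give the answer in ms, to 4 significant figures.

0.3014 ms

Per-hop transmission t_tx = L/R = 18000/3900000000 = 0.00461538 ms.
Per-hop propagation t_prop = 72/206000000 = 0.000349515 ms.
Pipeline fill: first packet needs 4·t_tx to clear all hops; remaining 61 packets each add one t_tx.
Total = (4+62-1)·t_tx + 4·t_prop = 65·0.00461538 + 4·0.000349515 = 0.3014 ms.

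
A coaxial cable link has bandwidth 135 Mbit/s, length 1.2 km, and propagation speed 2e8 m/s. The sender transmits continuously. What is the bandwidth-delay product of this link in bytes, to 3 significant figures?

Propagation delay = 1200 / 200000000 = 6e-06 s.
BDP = R × t_prop = 135000000 × 6e-06 = 810 bits.
In bytes: 810/8 = 101 bytes.

101 bytes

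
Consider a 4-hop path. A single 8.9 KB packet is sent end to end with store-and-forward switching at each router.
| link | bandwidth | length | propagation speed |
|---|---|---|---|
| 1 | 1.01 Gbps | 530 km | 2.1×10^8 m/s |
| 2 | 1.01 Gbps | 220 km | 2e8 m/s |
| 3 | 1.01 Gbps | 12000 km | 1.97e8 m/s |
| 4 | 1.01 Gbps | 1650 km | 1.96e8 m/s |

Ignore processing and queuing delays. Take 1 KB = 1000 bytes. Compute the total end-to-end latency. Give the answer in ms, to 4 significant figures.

73.24 ms

L = 71200 bits.
Transmission delay per hop = L/R = 71200/1010000000 = 0.070495 ms; 4 hops → 0.28198 ms.
Propagation delays (d/s per hop): 2.52381, 1.1, 60.9137, 8.41837 ms; sum = 72.9559 ms.
End-to-end = 73.24 ms.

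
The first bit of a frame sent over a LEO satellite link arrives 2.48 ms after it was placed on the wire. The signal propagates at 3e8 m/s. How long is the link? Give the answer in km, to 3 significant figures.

d = s × t_prop = 300000000 × 0.00248 = 744 km.

744 km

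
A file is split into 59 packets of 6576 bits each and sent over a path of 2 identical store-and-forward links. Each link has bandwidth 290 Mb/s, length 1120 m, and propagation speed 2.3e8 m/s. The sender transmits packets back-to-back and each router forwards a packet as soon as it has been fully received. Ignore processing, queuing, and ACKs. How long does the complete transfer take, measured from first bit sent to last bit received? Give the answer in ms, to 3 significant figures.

Per-hop transmission t_tx = L/R = 6576/290000000 = 0.0226759 ms.
Per-hop propagation t_prop = 1120/2.3e+08 = 0.00486957 ms.
Pipeline fill: first packet needs 2·t_tx to clear all hops; remaining 58 packets each add one t_tx.
Total = (2+59-1)·t_tx + 2·t_prop = 60·0.0226759 + 2·0.00486957 = 1.37 ms.

1.37 ms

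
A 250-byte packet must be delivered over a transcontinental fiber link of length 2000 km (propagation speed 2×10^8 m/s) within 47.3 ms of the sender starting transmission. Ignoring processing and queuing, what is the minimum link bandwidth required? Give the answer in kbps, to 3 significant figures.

L = 2000 bits.
Propagation delay = 2000000 / 200000000 = 10 ms.
Transmission budget = 47.3 − 10 = 37.3 ms.
R ≥ L / t_tx = 2000 bits / 0.0373 s = 53.6 kbps.

53.6 kbps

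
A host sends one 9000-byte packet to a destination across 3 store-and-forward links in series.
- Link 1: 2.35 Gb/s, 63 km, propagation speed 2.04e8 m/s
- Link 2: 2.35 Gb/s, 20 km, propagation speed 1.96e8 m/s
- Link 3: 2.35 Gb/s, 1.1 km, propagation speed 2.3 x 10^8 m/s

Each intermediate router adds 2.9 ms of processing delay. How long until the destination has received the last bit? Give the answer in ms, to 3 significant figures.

6.31 ms

L = 9000 × 8 = 72000 bits.
Transmission delay per hop = L/R = 72000/2350000000 = 0.0306383 ms; 3 hops → 0.0919149 ms.
Propagation delays (d/s per hop): 0.308824, 0.102041, 0.00478261 ms; sum = 0.415647 ms.
Processing at 2 router(s): 2 × 2.9 ms = 5.8 ms.
End-to-end = 6.31 ms.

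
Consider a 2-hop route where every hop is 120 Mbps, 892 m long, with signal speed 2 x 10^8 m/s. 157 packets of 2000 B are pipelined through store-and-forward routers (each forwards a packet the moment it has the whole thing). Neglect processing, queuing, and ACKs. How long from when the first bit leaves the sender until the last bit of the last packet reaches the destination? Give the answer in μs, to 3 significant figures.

21100 μs

Per-hop transmission t_tx = L/R = 16000/120000000 = 133.333 μs.
Per-hop propagation t_prop = 892/200000000 = 4.46 μs.
Pipeline fill: first packet needs 2·t_tx to clear all hops; remaining 156 packets each add one t_tx.
Total = (2+157-1)·t_tx + 2·t_prop = 158·133.333 + 2·4.46 = 21100 μs.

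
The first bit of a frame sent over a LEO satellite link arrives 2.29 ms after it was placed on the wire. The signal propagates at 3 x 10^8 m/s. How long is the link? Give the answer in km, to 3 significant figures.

687 km

d = s × t_prop = 300000000 × 0.00229 = 687 km.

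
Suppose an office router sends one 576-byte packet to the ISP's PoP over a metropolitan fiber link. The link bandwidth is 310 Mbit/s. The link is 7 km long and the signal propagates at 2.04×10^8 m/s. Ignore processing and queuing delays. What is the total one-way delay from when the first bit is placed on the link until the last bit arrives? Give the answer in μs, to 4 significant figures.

L = 576 × 8 = 4608 bits.
Transmission delay = L/R = 4608 / 310000000 = 14.8645 μs.
Propagation delay = d/s = 7000 m / 204000000 m/s = 34.3137 μs.
Total = 49.18 μs.

49.18 μs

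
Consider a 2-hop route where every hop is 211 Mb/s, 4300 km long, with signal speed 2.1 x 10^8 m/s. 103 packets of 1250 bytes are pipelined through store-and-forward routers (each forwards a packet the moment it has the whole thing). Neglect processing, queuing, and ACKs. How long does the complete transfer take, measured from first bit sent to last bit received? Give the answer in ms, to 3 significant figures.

Per-hop transmission t_tx = L/R = 10000/211000000 = 0.0473934 ms.
Per-hop propagation t_prop = 4300000/210000000 = 20.4762 ms.
Pipeline fill: first packet needs 2·t_tx to clear all hops; remaining 102 packets each add one t_tx.
Total = (2+103-1)·t_tx + 2·t_prop = 104·0.0473934 + 2·20.4762 = 45.9 ms.

45.9 ms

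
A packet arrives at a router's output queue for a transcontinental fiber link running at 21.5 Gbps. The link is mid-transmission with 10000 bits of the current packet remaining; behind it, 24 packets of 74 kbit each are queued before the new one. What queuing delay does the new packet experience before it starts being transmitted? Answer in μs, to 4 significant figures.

83.07 μs

Each queued packet: L/R = 74000/21500000000 = 3.44186 μs.
24 queued → 82.6047 μs.
Plus remaining 10000 bits of current packet: 0.465116 μs.
Queuing delay = 83.07 μs.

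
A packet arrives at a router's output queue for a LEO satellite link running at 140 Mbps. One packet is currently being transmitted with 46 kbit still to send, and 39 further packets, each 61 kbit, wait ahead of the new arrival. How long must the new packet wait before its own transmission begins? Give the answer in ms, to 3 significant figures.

17.3 ms

Each queued packet: L/R = 61000/140000000 = 0.435714 ms.
39 queued → 16.9929 ms.
Plus remaining 46000 bits of current packet: 0.328571 ms.
Queuing delay = 17.3 ms.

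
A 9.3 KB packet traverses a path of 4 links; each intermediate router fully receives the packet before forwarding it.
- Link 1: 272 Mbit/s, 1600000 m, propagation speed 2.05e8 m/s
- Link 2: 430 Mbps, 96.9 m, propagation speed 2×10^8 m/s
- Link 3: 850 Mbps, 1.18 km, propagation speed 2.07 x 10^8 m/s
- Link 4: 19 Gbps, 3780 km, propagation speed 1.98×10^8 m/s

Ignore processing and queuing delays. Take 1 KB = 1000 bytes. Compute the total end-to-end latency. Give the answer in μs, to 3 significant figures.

27400 μs

L = 74400 bits.
Transmission delays (L/R per hop): 273.529, 173.023, 87.5294, 3.91579 μs; sum = 537.998 μs.
Propagation delays (d/s per hop): 7804.88, 0.4845, 5.70048, 19090.9 μs; sum = 26902 μs.
End-to-end = 27400 μs.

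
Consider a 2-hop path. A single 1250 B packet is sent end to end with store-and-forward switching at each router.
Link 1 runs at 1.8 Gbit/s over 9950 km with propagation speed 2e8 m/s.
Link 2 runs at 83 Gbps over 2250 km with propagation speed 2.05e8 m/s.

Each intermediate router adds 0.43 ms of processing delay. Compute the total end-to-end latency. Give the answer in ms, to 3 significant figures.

L = 1250 × 8 = 10000 bits.
Transmission delays (L/R per hop): 0.00555556, 0.000120482 ms; sum = 0.00567604 ms.
Propagation delays (d/s per hop): 49.75, 10.9756 ms; sum = 60.7256 ms.
Processing at 1 router(s): 1 × 0.43 ms = 0.43 ms.
End-to-end = 61.2 ms.

61.2 ms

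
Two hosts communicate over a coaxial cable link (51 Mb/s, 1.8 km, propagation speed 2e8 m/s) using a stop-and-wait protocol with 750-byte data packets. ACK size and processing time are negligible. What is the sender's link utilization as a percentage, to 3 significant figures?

86.7 %

t_tx = L/R = 6000/51000000 = 0.000117647 s.
t_prop = 1800/200000000 = 9e-06 s; RTT = 1.8e-05 s.
Cycle = t_tx + RTT = 0.000135647 s.
Utilization = t_tx / cycle = 0.000117647/0.000135647 = 86.7 %.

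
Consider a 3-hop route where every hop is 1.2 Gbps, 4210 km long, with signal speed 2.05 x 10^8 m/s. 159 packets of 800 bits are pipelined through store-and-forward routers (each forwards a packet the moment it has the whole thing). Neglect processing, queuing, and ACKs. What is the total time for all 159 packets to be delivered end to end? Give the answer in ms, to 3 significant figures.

61.7 ms

Per-hop transmission t_tx = L/R = 800/1200000000 = 0.000666667 ms.
Per-hop propagation t_prop = 4210000/2.05e+08 = 20.5366 ms.
Pipeline fill: first packet needs 3·t_tx to clear all hops; remaining 158 packets each add one t_tx.
Total = (3+159-1)·t_tx + 3·t_prop = 161·0.000666667 + 3·20.5366 = 61.7 ms.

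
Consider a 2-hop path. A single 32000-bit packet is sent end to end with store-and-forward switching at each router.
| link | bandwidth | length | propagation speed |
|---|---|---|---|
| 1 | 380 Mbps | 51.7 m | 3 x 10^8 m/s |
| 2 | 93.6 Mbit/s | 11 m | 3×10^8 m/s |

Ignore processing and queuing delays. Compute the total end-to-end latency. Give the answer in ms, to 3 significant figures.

Transmission delays (L/R per hop): 0.0842105, 0.34188 ms; sum = 0.426091 ms.
Propagation delays (d/s per hop): 0.000172333, 3.66667e-05 ms; sum = 0.000209 ms.
End-to-end = 0.426 ms.

0.426 ms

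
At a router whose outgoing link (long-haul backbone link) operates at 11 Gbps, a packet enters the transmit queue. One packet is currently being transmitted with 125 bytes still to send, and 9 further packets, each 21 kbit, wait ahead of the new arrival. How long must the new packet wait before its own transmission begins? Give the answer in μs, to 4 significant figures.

Each queued packet: L/R = 21000/11000000000 = 1.90909 μs.
9 queued → 17.1818 μs.
Plus remaining 1000 bits of current packet: 0.0909091 μs.
Queuing delay = 17.27 μs.

17.27 μs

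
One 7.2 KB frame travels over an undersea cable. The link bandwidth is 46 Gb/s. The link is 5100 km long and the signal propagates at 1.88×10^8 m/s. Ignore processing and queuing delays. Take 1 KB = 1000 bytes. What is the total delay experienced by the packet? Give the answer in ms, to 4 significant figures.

27.13 ms

L = 57600 bits.
Transmission delay = L/R = 57600 / 46000000000 = 0.00125217 ms.
Propagation delay = d/s = 5100000 m / 188000000 m/s = 27.1277 ms.
Total = 27.13 ms.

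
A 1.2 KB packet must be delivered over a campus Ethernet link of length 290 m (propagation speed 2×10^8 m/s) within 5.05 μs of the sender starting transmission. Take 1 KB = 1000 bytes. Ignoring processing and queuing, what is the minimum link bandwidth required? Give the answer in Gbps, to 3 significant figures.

L = 9600 bits.
Propagation delay = 290 / 200000000 = 1.45 μs.
Transmission budget = 5.05 − 1.45 = 3.6 μs.
R ≥ L / t_tx = 9600 bits / 3.6e-06 s = 2.67 Gbps.

2.67 Gbps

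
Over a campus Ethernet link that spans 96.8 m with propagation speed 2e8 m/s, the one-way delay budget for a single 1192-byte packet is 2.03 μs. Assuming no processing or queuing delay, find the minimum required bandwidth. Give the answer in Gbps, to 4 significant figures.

L = 9536 bits.
Propagation delay = 96.8 / 200000000 = 0.484 μs.
Transmission budget = 2.03 − 0.484 = 1.546 μs.
R ≥ L / t_tx = 9536 bits / 1.546e-06 s = 6.168 Gbps.

6.168 Gbps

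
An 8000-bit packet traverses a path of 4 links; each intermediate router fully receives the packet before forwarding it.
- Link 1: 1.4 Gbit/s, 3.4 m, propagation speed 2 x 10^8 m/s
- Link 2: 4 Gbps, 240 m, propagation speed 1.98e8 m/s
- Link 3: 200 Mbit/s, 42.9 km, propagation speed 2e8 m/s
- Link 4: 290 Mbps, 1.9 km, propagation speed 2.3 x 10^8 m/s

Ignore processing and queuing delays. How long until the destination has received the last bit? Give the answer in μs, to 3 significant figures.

299 μs

Transmission delays (L/R per hop): 5.71429, 2, 40, 27.5862 μs; sum = 75.3005 μs.
Propagation delays (d/s per hop): 0.017, 1.21212, 214.5, 8.26087 μs; sum = 223.99 μs.
End-to-end = 299 μs.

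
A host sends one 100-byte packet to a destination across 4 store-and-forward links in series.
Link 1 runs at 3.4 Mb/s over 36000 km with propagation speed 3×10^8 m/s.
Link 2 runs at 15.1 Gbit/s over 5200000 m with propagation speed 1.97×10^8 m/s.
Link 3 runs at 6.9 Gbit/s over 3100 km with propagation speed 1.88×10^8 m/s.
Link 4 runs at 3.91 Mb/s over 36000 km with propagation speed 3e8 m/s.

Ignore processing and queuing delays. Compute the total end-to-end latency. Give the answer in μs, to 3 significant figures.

283000 μs

L = 100 × 8 = 800 bits.
Transmission delays (L/R per hop): 235.294, 0.0529801, 0.115942, 204.604 μs; sum = 440.067 μs.
Propagation delays (d/s per hop): 120000, 26395.9, 16489.4, 120000 μs; sum = 282885 μs.
End-to-end = 283000 μs.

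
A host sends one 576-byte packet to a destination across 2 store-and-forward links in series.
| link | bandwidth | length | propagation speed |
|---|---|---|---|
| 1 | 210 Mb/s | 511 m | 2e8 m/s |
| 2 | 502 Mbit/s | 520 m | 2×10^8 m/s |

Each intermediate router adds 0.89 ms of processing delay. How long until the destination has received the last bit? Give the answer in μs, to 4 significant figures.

L = 576 × 8 = 4608 bits.
Transmission delays (L/R per hop): 21.9429, 9.17928 μs; sum = 31.1221 μs.
Propagation delays (d/s per hop): 2.555, 2.6 μs; sum = 5.155 μs.
Processing at 1 router(s): 1 × 0.89 ms = 890 μs.
End-to-end = 926.3 μs.

926.3 μs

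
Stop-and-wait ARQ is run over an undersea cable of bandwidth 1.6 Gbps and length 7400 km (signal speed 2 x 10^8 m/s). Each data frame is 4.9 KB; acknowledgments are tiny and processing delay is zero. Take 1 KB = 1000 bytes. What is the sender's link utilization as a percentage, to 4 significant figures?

t_tx = L/R = 39200/1600000000 = 2.45e-05 s.
t_prop = 7400000/200000000 = 0.037 s; RTT = 0.074 s.
Cycle = t_tx + RTT = 0.0740245 s.
Utilization = t_tx / cycle = 2.45e-05/0.0740245 = 0.03310 %.

0.03310 %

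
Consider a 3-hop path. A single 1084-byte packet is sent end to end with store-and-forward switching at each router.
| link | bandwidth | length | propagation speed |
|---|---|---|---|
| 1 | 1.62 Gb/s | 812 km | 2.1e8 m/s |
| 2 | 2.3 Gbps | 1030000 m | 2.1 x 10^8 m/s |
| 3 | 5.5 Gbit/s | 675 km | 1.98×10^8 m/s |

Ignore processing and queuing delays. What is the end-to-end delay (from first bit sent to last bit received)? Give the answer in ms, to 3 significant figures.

L = 1084 × 8 = 8672 bits.
Transmission delays (L/R per hop): 0.00535309, 0.00377043, 0.00157673 ms; sum = 0.0107002 ms.
Propagation delays (d/s per hop): 3.86667, 4.90476, 3.40909 ms; sum = 12.1805 ms.
End-to-end = 12.2 ms.

12.2 ms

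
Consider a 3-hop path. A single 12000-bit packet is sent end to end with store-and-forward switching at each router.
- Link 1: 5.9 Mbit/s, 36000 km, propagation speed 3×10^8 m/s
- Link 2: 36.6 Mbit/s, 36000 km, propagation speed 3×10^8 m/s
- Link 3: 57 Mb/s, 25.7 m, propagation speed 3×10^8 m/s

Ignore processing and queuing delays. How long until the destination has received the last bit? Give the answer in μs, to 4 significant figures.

242600 μs

Transmission delays (L/R per hop): 2033.9, 327.869, 210.526 μs; sum = 2572.29 μs.
Propagation delays (d/s per hop): 120000, 120000, 0.0856667 μs; sum = 240000 μs.
End-to-end = 242600 μs.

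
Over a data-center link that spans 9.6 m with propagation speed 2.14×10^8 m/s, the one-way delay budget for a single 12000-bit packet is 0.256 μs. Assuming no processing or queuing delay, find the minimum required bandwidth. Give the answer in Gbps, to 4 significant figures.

Propagation delay = 9.6 / 214000000 = 0.0448598 μs.
Transmission budget = 0.256 − 0.0448598 = 0.21114 μs.
R ≥ L / t_tx = 12000 bits / 2.1114e-07 s = 56.83 Gbps.

56.83 Gbps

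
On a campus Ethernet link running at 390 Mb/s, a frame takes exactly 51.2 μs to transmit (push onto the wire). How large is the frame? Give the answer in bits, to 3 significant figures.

20000 bits

L = R × t_tx = 390000000 b/s × 5.12e-05 s = 19968 bits.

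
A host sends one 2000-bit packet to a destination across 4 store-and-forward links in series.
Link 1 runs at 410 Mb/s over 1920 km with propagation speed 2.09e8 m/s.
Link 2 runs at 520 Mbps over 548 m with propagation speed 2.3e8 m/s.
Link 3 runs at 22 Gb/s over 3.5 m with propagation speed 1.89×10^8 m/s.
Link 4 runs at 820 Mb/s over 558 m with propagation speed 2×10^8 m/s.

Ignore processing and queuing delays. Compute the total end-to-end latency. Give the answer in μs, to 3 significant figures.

Transmission delays (L/R per hop): 4.87805, 3.84615, 0.0909091, 2.43902 μs; sum = 11.2541 μs.
Propagation delays (d/s per hop): 9186.6, 2.38261, 0.0185185, 2.79 μs; sum = 9191.79 μs.
End-to-end = 9200 μs.

9200 μs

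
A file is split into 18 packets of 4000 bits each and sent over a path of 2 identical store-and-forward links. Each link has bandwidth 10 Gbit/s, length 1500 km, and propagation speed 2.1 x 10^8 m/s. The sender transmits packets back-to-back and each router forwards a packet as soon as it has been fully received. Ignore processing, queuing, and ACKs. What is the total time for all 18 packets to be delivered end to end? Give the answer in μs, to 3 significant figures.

Per-hop transmission t_tx = L/R = 4000/10000000000 = 0.4 μs.
Per-hop propagation t_prop = 1500000/210000000 = 7142.86 μs.
Pipeline fill: first packet needs 2·t_tx to clear all hops; remaining 17 packets each add one t_tx.
Total = (2+18-1)·t_tx + 2·t_prop = 19·0.4 + 2·7142.86 = 14300 μs.

14300 μs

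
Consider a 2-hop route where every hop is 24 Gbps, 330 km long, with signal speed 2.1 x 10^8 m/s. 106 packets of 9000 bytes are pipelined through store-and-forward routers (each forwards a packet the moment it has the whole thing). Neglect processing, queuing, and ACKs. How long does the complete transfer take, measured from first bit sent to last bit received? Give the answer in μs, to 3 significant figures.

3460 μs

Per-hop transmission t_tx = L/R = 72000/24000000000 = 3 μs.
Per-hop propagation t_prop = 330000/210000000 = 1571.43 μs.
Pipeline fill: first packet needs 2·t_tx to clear all hops; remaining 105 packets each add one t_tx.
Total = (2+106-1)·t_tx + 2·t_prop = 107·3 + 2·1571.43 = 3460 μs.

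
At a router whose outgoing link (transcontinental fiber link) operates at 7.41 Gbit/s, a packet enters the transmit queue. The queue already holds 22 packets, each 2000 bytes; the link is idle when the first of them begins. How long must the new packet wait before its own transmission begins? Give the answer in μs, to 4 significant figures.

Each queued packet: L/R = 16000/7410000000 = 2.15924 μs.
22 queued → 47.5034 μs.
Queuing delay = 47.50 μs.

47.50 μs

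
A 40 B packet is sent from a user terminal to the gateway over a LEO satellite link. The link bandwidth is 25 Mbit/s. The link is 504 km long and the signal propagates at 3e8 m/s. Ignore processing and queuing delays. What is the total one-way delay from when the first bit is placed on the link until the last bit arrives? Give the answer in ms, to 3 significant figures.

L = 40 × 8 = 320 bits.
Transmission delay = L/R = 320 / 25000000 = 0.0128 ms.
Propagation delay = d/s = 504000 m / 300000000 m/s = 1.68 ms.
Total = 1.69 ms.

1.69 ms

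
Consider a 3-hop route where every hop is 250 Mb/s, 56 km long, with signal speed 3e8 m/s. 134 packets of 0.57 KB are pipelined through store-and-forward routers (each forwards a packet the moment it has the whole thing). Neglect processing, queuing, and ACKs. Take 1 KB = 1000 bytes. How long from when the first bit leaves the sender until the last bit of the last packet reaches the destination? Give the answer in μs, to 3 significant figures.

3040 μs

Per-hop transmission t_tx = L/R = 4560/250000000 = 18.24 μs.
Per-hop propagation t_prop = 56000/300000000 = 186.667 μs.
Pipeline fill: first packet needs 3·t_tx to clear all hops; remaining 133 packets each add one t_tx.
Total = (3+134-1)·t_tx + 3·t_prop = 136·18.24 + 3·186.667 = 3040 μs.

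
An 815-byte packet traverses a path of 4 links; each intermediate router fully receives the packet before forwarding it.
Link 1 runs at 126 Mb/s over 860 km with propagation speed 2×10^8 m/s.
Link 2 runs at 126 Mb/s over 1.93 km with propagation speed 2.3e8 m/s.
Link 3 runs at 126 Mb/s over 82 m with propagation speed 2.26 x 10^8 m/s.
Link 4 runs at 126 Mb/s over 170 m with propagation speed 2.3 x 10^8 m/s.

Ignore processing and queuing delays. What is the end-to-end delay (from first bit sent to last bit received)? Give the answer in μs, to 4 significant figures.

L = 815 × 8 = 6520 bits.
Transmission delay per hop = L/R = 6520/126000000 = 51.746 μs; 4 hops → 206.984 μs.
Propagation delays (d/s per hop): 4300, 8.3913, 0.362832, 0.73913 μs; sum = 4309.49 μs.
End-to-end = 4516 μs.

4516 μs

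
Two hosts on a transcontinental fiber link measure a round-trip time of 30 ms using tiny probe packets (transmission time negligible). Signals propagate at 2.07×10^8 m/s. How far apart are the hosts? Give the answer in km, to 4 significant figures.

One-way propagation = RTT/2 = 15 ms.
d = s × t = 2.07e+08 × 0.015 = 3105 km.

3105 km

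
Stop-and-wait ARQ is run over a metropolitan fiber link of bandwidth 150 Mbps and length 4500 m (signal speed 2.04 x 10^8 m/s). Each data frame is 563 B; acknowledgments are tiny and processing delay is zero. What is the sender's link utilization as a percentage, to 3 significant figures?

t_tx = L/R = 4504/150000000 = 3.00267e-05 s.
t_prop = 4500/204000000 = 2.20588e-05 s; RTT = 4.41176e-05 s.
Cycle = t_tx + RTT = 7.41443e-05 s.
Utilization = t_tx / cycle = 3.00267e-05/7.41443e-05 = 40.5 %.

40.5 %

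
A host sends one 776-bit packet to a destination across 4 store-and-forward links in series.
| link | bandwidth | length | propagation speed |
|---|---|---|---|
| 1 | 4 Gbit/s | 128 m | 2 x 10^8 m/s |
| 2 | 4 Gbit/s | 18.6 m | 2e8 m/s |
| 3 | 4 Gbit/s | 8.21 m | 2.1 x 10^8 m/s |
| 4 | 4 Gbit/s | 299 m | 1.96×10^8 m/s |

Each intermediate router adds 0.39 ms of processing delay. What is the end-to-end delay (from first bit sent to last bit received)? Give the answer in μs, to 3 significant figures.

1170 μs

Transmission delay per hop = L/R = 776/4000000000 = 0.194 μs; 4 hops → 0.776 μs.
Propagation delays (d/s per hop): 0.64, 0.093, 0.0390952, 1.52551 μs; sum = 2.29761 μs.
Processing at 3 router(s): 3 × 0.39 ms = 1170 μs.
End-to-end = 1170 μs.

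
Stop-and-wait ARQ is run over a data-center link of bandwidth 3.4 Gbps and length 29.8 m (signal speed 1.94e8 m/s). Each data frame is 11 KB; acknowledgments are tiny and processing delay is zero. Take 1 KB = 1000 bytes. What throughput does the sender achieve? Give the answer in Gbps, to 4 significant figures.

t_tx = L/R = 88000/3400000000 = 2.58824e-05 s.
t_prop = 29.8/194000000 = 1.53608e-07 s; RTT = 3.07216e-07 s.
Cycle = t_tx + RTT = 2.61896e-05 s.
Throughput = L / cycle = 88000 / 2.61896e-05 = 3.360 Gbps.

3.360 Gbps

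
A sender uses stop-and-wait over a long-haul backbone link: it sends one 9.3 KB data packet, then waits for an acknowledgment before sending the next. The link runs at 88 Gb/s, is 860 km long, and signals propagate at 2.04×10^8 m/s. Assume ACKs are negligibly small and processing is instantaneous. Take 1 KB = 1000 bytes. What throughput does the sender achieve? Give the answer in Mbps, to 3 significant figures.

8.82 Mbps

t_tx = L/R = 74400/88000000000 = 8.45455e-07 s.
t_prop = 860000/204000000 = 0.00421569 s; RTT = 0.00843137 s.
Cycle = t_tx + RTT = 0.00843222 s.
Throughput = L / cycle = 74400 / 0.00843222 = 8.82 Mbps.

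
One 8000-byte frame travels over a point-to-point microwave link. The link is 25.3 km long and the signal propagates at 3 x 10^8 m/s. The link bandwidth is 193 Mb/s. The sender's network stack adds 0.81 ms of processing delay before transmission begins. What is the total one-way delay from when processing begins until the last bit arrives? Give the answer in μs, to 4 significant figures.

L = 8000 × 8 = 64000 bits.
Transmission delay = L/R = 64000 / 193000000 = 331.606 μs.
Propagation delay = d/s = 25300 m / 300000000 m/s = 84.3333 μs.
Plus processing delay 0.81 ms = 810 μs.
Total = 1226 μs.

1226 μs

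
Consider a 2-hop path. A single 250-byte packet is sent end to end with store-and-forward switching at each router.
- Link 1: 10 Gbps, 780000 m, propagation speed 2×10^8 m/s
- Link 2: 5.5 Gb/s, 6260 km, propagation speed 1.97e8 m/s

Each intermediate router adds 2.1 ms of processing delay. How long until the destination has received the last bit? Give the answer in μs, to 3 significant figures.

37800 μs

L = 250 × 8 = 2000 bits.
Transmission delays (L/R per hop): 0.2, 0.363636 μs; sum = 0.563636 μs.
Propagation delays (d/s per hop): 3900, 31776.6 μs; sum = 35676.6 μs.
Processing at 1 router(s): 1 × 2.1 ms = 2100 μs.
End-to-end = 37800 μs.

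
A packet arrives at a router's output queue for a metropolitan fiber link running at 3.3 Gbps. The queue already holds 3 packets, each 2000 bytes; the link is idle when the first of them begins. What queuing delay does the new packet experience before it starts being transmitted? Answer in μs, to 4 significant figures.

Each queued packet: L/R = 16000/3300000000 = 4.84848 μs.
3 queued → 14.5455 μs.
Queuing delay = 14.55 μs.

14.55 μs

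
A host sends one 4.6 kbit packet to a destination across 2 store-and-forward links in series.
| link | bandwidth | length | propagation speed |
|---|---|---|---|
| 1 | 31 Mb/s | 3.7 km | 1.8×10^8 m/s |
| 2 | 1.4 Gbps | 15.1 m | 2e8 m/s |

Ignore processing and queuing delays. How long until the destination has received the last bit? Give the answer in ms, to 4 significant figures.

L = 4600 bits.
Transmission delays (L/R per hop): 0.148387, 0.00328571 ms; sum = 0.151673 ms.
Propagation delays (d/s per hop): 0.0205556, 7.55e-05 ms; sum = 0.0206311 ms.
End-to-end = 0.1723 ms.

0.1723 ms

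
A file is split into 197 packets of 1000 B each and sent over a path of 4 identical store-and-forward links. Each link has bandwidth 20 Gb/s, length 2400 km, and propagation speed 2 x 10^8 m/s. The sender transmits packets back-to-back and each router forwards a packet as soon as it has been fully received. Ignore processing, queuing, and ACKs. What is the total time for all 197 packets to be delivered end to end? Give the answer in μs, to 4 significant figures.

Per-hop transmission t_tx = L/R = 8000/20000000000 = 0.4 μs.
Per-hop propagation t_prop = 2400000/200000000 = 12000 μs.
Pipeline fill: first packet needs 4·t_tx to clear all hops; remaining 196 packets each add one t_tx.
Total = (4+197-1)·t_tx + 4·t_prop = 200·0.4 + 4·12000 = 48080 μs.

48080 μs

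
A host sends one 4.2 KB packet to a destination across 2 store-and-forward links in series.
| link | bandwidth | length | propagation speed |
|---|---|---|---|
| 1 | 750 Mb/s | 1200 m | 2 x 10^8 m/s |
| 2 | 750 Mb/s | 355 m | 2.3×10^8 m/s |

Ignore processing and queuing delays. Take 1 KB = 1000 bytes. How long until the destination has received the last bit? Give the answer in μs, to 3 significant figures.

97.1 μs

L = 33600 bits.
Transmission delay per hop = L/R = 33600/750000000 = 44.8 μs; 2 hops → 89.6 μs.
Propagation delays (d/s per hop): 6, 1.54348 μs; sum = 7.54348 μs.
End-to-end = 97.1 μs.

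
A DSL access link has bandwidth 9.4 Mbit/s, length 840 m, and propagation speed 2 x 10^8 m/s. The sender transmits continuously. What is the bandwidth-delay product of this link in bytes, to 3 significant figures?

Propagation delay = 840 / 200000000 = 4.2e-06 s.
BDP = R × t_prop = 9400000 × 4.2e-06 = 39.48 bits.
In bytes: 39.48/8 = 4.94 bytes.

4.94 bytes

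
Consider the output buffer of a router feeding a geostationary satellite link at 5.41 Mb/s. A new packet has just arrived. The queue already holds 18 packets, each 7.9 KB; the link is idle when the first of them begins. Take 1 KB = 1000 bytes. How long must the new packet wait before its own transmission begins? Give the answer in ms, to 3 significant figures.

Each queued packet: L/R = 63200/5410000 = 11.6821 ms.
18 queued → 210.277 ms.
Queuing delay = 210 ms.

210 ms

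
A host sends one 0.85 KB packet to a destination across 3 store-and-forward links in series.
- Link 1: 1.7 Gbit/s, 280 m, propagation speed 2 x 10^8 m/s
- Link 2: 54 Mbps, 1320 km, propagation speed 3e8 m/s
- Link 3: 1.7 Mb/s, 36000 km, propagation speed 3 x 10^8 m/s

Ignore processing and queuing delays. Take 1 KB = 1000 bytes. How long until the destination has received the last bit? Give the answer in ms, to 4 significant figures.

L = 6800 bits.
Transmission delays (L/R per hop): 0.004, 0.125926, 4 ms; sum = 4.12993 ms.
Propagation delays (d/s per hop): 0.0014, 4.4, 120 ms; sum = 124.401 ms.
End-to-end = 128.5 ms.

128.5 ms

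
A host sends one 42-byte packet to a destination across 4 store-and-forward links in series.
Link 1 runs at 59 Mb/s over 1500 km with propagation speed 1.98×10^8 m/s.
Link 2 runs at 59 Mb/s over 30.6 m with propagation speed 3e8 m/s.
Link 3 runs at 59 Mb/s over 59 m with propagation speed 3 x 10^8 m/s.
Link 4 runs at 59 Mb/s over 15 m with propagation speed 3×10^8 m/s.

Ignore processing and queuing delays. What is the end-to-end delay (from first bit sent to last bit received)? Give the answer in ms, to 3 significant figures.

7.60 ms

L = 42 × 8 = 336 bits.
Transmission delay per hop = L/R = 336/59000000 = 0.00569492 ms; 4 hops → 0.0227797 ms.
Propagation delays (d/s per hop): 7.57576, 0.000102, 0.000196667, 5e-05 ms; sum = 7.57611 ms.
End-to-end = 7.60 ms.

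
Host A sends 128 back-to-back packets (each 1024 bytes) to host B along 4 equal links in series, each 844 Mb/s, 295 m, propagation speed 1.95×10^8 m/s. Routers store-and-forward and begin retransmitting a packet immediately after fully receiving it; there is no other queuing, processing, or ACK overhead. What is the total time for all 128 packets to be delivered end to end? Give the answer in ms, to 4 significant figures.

Per-hop transmission t_tx = L/R = 8192/844000000 = 0.00970616 ms.
Per-hop propagation t_prop = 295/195000000 = 0.00151282 ms.
Pipeline fill: first packet needs 4·t_tx to clear all hops; remaining 127 packets each add one t_tx.
Total = (4+128-1)·t_tx + 4·t_prop = 131·0.00970616 + 4·0.00151282 = 1.278 ms.

1.278 ms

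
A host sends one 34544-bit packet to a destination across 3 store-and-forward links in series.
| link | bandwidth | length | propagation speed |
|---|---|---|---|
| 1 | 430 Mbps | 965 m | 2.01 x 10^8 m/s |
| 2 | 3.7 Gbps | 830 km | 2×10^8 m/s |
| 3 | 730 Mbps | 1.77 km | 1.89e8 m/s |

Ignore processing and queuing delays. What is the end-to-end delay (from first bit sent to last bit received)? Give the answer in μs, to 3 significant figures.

4300 μs

Transmission delays (L/R per hop): 80.3349, 9.33622, 47.3205 μs; sum = 136.992 μs.
Propagation delays (d/s per hop): 4.801, 4150, 9.36508 μs; sum = 4164.17 μs.
End-to-end = 4300 μs.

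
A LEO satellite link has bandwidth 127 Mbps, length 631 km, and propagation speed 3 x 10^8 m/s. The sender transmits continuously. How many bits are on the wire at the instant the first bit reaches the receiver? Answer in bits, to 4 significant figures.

Propagation delay = 631000 / 300000000 = 0.00210333 s.
BDP = R × t_prop = 127000000 × 0.00210333 = 267123 bits.

267100 bits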